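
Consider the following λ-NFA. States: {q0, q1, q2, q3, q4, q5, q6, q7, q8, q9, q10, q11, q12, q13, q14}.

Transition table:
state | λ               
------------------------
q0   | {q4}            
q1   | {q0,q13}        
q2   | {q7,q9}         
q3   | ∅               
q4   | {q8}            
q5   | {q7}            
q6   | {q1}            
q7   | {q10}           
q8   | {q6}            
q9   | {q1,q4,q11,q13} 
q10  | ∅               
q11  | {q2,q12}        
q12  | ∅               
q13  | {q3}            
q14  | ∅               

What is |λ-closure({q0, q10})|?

8

Start with {q0, q10}.
From q0 via λ: add q4.
From q4 via λ: add q8.
From q8 via λ: add q6.
From q6 via λ: add q1.
From q1 via λ: add q13.
From q13 via λ: add q3.
λ-closure = {q0, q1, q3, q4, q6, q8, q10, q13}, which has 8 states.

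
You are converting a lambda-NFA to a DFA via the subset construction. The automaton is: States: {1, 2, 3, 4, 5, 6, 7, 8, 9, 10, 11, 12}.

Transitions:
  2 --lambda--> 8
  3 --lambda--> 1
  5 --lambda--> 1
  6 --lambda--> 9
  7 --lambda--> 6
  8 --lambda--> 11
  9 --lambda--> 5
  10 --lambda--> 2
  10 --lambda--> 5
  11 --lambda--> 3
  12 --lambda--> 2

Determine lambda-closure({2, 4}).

{1, 2, 3, 4, 8, 11}

Start with {2, 4}.
From 2 via lambda: add 8.
From 8 via lambda: add 11.
From 11 via lambda: add 3.
From 3 via lambda: add 1.
No new states can be added; the closed set is {1, 2, 3, 4, 8, 11}.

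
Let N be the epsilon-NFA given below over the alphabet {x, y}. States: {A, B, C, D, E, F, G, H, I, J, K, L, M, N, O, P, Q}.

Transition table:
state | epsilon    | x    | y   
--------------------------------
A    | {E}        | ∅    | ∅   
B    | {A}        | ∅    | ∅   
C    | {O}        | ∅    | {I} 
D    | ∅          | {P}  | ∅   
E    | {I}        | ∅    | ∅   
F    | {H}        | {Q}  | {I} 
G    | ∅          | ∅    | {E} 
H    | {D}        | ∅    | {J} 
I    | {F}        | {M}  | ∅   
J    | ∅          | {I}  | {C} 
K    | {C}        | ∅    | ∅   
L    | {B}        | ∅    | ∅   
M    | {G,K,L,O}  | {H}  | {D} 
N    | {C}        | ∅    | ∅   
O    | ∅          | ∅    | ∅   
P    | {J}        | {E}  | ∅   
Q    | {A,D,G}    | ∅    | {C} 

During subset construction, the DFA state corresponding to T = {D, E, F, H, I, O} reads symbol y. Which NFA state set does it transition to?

{D, F, H, I, J}

F on y → {I}.
H on y → {J}.
No y-transition from D, E, I, O.
Union after reading y: {I, J}.
Now take the epsilon-closure:
From I via epsilon: add F.
From F via epsilon: add H.
From H via epsilon: add D.
No new states can be added; the closed set is {D, F, H, I, J}.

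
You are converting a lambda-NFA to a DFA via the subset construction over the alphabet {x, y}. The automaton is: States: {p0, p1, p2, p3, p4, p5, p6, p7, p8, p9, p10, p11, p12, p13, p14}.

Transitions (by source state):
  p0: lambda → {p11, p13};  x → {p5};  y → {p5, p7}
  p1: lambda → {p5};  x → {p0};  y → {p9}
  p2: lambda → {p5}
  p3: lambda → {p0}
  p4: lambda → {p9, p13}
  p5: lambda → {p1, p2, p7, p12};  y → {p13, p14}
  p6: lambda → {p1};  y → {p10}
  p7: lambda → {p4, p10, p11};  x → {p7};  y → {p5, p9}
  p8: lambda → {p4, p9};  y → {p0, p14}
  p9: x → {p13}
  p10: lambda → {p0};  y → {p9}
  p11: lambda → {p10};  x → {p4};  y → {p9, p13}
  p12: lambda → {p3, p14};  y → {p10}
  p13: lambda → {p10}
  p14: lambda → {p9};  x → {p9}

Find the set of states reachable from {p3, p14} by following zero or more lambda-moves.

Start with {p3, p14}.
From p3 via lambda: add p0.
From p14 via lambda: add p9.
From p0 via lambda: add p11, p13.
From p11 via lambda: add p10.
No new states can be added; the closed set is {p0, p3, p9, p10, p11, p13, p14}.

{p0, p3, p9, p10, p11, p13, p14}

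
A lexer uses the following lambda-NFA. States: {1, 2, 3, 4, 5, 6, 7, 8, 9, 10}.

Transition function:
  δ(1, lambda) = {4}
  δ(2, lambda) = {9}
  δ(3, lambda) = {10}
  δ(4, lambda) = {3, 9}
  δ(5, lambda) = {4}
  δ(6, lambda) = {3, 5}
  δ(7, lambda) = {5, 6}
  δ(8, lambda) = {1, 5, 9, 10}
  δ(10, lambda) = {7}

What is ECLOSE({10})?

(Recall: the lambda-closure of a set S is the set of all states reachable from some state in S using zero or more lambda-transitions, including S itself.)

Start with {10}.
From 10 via lambda: add 7.
From 7 via lambda: add 5, 6.
From 5 via lambda: add 4.
From 6 via lambda: add 3.
From 4 via lambda: add 9.
No new states can be added; the closed set is {3, 4, 5, 6, 7, 9, 10}.

{3, 4, 5, 6, 7, 9, 10}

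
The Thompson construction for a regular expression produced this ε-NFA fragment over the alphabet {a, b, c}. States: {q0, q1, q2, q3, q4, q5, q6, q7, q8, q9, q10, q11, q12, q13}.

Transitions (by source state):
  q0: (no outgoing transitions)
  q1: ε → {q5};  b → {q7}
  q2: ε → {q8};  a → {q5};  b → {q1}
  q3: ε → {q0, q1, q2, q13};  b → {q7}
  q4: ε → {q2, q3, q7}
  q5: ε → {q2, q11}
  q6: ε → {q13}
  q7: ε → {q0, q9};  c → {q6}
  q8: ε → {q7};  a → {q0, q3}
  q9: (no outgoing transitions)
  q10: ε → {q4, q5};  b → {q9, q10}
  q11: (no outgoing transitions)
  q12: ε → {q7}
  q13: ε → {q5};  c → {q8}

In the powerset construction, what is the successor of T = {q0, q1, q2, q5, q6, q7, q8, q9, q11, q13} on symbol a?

q2 on a → {q5}.
q8 on a → {q0, q3}.
No a-transition from q0, q1, q5, q6, q7, q9, q11, q13.
Union after reading a: {q0, q3, q5}.
Now take the ε-closure:
From q3 via ε: add q1, q2, q13.
From q5 via ε: add q11.
From q2 via ε: add q8.
From q8 via ε: add q7.
From q7 via ε: add q9.
No new states can be added; the closed set is {q0, q1, q2, q3, q5, q7, q8, q9, q11, q13}.

{q0, q1, q2, q3, q5, q7, q8, q9, q11, q13}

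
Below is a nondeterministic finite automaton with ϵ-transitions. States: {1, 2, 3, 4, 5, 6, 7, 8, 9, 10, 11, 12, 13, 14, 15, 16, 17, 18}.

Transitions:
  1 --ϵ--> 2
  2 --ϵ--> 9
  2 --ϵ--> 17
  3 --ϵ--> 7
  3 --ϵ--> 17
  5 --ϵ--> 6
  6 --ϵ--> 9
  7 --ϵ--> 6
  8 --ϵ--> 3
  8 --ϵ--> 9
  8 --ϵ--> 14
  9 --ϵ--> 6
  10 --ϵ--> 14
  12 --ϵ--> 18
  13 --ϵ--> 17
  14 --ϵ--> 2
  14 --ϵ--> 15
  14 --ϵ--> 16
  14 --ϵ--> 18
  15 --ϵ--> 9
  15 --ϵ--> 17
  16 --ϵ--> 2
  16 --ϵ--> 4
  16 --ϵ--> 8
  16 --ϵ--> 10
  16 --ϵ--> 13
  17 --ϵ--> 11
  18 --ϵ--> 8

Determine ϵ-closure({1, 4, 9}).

{1, 2, 4, 6, 9, 11, 17}

Start with {1, 4, 9}.
From 1 via ϵ: add 2.
From 9 via ϵ: add 6.
From 2 via ϵ: add 17.
From 17 via ϵ: add 11.
No new states can be added; the closed set is {1, 2, 4, 6, 9, 11, 17}.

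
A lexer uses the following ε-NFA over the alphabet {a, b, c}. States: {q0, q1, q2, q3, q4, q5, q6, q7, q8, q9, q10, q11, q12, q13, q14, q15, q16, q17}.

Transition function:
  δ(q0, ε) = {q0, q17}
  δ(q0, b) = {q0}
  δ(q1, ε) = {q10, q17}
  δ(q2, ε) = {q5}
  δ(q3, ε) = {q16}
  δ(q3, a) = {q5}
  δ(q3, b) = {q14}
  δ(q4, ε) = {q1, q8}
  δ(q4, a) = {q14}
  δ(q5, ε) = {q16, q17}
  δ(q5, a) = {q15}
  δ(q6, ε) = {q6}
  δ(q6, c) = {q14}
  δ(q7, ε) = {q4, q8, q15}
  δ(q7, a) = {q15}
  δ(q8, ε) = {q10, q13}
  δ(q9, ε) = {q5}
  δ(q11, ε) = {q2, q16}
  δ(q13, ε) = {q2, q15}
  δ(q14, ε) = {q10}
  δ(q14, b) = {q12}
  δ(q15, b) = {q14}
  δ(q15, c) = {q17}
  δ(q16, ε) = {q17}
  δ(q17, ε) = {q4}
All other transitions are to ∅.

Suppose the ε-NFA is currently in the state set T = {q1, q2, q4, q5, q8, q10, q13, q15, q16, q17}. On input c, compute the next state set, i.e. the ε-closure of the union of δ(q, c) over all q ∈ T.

q15 on c → {q17}.
No c-transition from q1, q2, q4, q5, q8, q10, q13, q16, q17.
Union after reading c: {q17}.
Now take the ε-closure:
From q17 via ε: add q4.
From q4 via ε: add q1, q8.
From q1 via ε: add q10.
From q8 via ε: add q13.
From q13 via ε: add q2, q15.
From q2 via ε: add q5.
From q5 via ε: add q16.
No new states can be added; the closed set is {q1, q2, q4, q5, q8, q10, q13, q15, q16, q17}.

{q1, q2, q4, q5, q8, q10, q13, q15, q16, q17}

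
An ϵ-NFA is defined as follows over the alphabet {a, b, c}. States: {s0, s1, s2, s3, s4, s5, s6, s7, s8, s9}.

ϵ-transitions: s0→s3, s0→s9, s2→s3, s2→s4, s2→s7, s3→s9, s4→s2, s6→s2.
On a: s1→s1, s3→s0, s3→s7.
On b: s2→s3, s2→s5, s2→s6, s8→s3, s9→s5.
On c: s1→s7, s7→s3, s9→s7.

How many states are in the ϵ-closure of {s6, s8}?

Start with {s6, s8}.
From s6 via ϵ: add s2.
From s2 via ϵ: add s3, s4, s7.
From s3 via ϵ: add s9.
ϵ-closure = {s2, s3, s4, s6, s7, s8, s9}, which has 7 states.

7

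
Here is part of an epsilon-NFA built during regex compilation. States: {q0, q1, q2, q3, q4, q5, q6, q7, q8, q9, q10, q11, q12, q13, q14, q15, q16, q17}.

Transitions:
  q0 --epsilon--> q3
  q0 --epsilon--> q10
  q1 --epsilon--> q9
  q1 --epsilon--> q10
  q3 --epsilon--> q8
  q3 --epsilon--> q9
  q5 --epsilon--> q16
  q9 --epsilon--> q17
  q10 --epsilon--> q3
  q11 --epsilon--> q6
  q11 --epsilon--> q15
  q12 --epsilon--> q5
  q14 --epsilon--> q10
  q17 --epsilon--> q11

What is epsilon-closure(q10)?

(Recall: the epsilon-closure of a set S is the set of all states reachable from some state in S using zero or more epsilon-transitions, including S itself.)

Start with {q10}.
From q10 via epsilon: add q3.
From q3 via epsilon: add q8, q9.
From q9 via epsilon: add q17.
From q17 via epsilon: add q11.
From q11 via epsilon: add q6, q15.
No new states can be added; the closed set is {q3, q6, q8, q9, q10, q11, q15, q17}.

{q3, q6, q8, q9, q10, q11, q15, q17}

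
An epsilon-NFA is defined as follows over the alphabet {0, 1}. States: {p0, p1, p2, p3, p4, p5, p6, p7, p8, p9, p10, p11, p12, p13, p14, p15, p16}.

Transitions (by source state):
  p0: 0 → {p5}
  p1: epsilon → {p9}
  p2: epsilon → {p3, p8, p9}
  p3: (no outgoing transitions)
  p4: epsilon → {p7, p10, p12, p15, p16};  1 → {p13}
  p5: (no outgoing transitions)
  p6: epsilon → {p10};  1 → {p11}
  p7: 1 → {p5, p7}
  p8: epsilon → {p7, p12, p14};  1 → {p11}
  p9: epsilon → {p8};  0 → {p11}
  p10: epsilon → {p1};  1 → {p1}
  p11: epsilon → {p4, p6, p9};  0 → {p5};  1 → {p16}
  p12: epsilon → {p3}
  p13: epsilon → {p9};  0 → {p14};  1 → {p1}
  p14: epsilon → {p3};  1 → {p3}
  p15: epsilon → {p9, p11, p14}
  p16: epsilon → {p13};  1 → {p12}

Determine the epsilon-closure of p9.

{p3, p7, p8, p9, p12, p14}

Start with {p9}.
From p9 via epsilon: add p8.
From p8 via epsilon: add p7, p12, p14.
From p12 via epsilon: add p3.
No new states can be added; the closed set is {p3, p7, p8, p9, p12, p14}.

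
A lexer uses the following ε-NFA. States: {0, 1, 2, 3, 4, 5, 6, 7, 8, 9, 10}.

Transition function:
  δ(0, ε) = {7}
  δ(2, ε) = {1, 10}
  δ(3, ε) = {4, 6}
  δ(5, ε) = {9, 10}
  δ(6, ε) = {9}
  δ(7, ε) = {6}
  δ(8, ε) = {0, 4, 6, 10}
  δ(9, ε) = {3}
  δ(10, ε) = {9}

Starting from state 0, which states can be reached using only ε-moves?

Start with {0}.
From 0 via ε: add 7.
From 7 via ε: add 6.
From 6 via ε: add 9.
From 9 via ε: add 3.
From 3 via ε: add 4.
No new states can be added; the closed set is {0, 3, 4, 6, 7, 9}.

{0, 3, 4, 6, 7, 9}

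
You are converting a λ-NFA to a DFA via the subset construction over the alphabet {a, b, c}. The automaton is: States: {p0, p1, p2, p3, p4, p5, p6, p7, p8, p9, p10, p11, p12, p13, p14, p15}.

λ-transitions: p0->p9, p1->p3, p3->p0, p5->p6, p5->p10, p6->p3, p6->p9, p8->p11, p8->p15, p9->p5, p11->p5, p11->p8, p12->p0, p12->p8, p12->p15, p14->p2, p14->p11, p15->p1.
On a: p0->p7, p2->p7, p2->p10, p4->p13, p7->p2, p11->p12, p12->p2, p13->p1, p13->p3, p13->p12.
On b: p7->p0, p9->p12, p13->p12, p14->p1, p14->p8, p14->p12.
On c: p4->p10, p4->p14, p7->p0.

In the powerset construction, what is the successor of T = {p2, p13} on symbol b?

{p0, p1, p3, p5, p6, p8, p9, p10, p11, p12, p15}

p13 on b → {p12}.
No b-transition from p2.
Union after reading b: {p12}.
Now take the λ-closure:
From p12 via λ: add p0, p8, p15.
From p0 via λ: add p9.
From p8 via λ: add p11.
From p15 via λ: add p1.
From p1 via λ: add p3.
From p9 via λ: add p5.
From p5 via λ: add p6, p10.
No new states can be added; the closed set is {p0, p1, p3, p5, p6, p8, p9, p10, p11, p12, p15}.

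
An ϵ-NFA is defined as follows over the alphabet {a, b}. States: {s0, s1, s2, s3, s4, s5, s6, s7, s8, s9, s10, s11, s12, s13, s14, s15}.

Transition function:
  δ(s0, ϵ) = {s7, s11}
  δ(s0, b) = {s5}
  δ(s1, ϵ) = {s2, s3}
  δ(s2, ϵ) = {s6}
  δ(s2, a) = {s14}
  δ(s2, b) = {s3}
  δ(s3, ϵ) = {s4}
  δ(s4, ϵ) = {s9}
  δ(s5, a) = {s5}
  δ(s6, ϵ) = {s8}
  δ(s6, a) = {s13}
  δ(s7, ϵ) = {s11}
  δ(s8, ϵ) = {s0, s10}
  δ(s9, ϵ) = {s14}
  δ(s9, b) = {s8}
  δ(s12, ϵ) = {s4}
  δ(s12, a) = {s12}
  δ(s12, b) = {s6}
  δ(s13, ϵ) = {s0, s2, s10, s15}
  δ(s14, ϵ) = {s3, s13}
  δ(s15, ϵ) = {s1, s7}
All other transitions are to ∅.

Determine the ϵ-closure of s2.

Start with {s2}.
From s2 via ϵ: add s6.
From s6 via ϵ: add s8.
From s8 via ϵ: add s0, s10.
From s0 via ϵ: add s7, s11.
No new states can be added; the closed set is {s0, s2, s6, s7, s8, s10, s11}.

{s0, s2, s6, s7, s8, s10, s11}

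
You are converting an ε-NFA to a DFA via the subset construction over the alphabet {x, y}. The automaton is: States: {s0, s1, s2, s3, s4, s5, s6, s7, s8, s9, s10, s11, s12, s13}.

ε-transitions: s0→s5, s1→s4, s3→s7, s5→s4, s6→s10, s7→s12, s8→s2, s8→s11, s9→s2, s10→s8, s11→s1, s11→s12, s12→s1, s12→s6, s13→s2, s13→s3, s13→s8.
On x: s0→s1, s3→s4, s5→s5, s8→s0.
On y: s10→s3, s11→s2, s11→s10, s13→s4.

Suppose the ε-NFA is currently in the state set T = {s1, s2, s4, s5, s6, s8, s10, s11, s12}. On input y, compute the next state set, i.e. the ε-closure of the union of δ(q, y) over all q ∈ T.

s10 on y → {s3}.
s11 on y → {s2, s10}.
No y-transition from s1, s2, s4, s5, s6, s8, s12.
Union after reading y: {s2, s3, s10}.
Now take the ε-closure:
From s3 via ε: add s7.
From s10 via ε: add s8.
From s7 via ε: add s12.
From s8 via ε: add s11.
From s11 via ε: add s1.
From s12 via ε: add s6.
From s1 via ε: add s4.
No new states can be added; the closed set is {s1, s2, s3, s4, s6, s7, s8, s10, s11, s12}.

{s1, s2, s3, s4, s6, s7, s8, s10, s11, s12}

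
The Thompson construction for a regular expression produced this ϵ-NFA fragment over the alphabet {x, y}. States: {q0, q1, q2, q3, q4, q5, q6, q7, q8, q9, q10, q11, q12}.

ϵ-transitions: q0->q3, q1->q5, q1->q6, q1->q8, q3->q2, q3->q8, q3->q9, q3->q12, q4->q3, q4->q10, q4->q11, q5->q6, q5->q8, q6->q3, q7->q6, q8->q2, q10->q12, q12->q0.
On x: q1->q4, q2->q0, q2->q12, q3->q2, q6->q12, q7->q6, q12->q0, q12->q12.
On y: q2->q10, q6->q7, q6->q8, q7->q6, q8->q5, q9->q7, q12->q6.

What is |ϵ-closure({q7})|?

Start with {q7}.
From q7 via ϵ: add q6.
From q6 via ϵ: add q3.
From q3 via ϵ: add q2, q8, q9, q12.
From q12 via ϵ: add q0.
ϵ-closure = {q0, q2, q3, q6, q7, q8, q9, q12}, which has 8 states.

8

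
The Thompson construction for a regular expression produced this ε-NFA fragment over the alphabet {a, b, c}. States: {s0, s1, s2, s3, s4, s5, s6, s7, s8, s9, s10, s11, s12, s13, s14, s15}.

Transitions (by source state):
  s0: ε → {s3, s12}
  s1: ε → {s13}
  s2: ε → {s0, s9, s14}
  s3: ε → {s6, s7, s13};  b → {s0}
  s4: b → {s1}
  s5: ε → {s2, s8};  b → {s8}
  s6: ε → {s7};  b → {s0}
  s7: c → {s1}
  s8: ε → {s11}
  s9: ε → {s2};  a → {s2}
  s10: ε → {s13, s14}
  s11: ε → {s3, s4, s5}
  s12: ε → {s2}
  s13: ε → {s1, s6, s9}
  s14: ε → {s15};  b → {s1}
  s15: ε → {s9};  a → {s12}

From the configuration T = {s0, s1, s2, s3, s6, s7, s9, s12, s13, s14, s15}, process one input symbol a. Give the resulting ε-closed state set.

s9 on a → {s2}.
s15 on a → {s12}.
No a-transition from s0, s1, s2, s3, s6, s7, s12, s13, s14.
Union after reading a: {s2, s12}.
Now take the ε-closure:
From s2 via ε: add s0, s9, s14.
From s0 via ε: add s3.
From s14 via ε: add s15.
From s3 via ε: add s6, s7, s13.
From s13 via ε: add s1.
No new states can be added; the closed set is {s0, s1, s2, s3, s6, s7, s9, s12, s13, s14, s15}.

{s0, s1, s2, s3, s6, s7, s9, s12, s13, s14, s15}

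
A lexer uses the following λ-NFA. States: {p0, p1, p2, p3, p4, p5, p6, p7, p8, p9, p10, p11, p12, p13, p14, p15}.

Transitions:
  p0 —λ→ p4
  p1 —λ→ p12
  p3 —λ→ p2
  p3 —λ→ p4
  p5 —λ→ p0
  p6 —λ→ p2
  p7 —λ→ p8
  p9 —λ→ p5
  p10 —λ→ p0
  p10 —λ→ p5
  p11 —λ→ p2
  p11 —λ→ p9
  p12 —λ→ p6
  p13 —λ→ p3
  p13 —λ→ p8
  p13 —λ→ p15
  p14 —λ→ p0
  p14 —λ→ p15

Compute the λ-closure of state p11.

Start with {p11}.
From p11 via λ: add p2, p9.
From p9 via λ: add p5.
From p5 via λ: add p0.
From p0 via λ: add p4.
No new states can be added; the closed set is {p0, p2, p4, p5, p9, p11}.

{p0, p2, p4, p5, p9, p11}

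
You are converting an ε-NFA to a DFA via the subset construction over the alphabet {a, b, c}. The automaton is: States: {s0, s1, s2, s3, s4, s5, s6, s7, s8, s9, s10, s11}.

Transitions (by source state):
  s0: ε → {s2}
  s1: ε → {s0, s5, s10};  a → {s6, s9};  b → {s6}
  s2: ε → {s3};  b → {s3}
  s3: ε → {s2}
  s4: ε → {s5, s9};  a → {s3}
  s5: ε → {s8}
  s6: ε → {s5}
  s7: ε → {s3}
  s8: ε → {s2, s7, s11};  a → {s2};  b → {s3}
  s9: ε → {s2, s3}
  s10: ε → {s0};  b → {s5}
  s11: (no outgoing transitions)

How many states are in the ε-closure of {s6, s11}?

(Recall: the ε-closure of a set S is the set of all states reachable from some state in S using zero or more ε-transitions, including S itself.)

7

Start with {s6, s11}.
From s6 via ε: add s5.
From s5 via ε: add s8.
From s8 via ε: add s2, s7.
From s2 via ε: add s3.
ε-closure = {s2, s3, s5, s6, s7, s8, s11}, which has 7 states.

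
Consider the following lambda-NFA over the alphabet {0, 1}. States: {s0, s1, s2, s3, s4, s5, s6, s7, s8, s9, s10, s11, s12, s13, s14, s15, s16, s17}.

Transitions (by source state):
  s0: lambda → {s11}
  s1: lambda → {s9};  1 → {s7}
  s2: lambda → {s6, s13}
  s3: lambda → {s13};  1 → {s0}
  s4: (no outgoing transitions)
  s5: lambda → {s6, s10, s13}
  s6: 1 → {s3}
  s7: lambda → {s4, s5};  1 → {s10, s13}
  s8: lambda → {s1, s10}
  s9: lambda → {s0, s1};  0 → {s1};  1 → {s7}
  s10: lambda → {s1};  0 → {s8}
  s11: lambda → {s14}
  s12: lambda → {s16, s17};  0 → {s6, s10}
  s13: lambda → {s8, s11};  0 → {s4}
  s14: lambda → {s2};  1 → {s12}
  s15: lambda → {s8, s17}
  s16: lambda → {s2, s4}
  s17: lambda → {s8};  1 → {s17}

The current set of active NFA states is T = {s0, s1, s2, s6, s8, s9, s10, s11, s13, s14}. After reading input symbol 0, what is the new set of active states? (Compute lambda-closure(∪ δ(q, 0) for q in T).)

s9 on 0 → {s1}.
s10 on 0 → {s8}.
s13 on 0 → {s4}.
No 0-transition from s0, s1, s2, s6, s8, s11, s14.
Union after reading 0: {s1, s4, s8}.
Now take the lambda-closure:
From s1 via lambda: add s9.
From s8 via lambda: add s10.
From s9 via lambda: add s0.
From s0 via lambda: add s11.
From s11 via lambda: add s14.
From s14 via lambda: add s2.
From s2 via lambda: add s6, s13.
No new states can be added; the closed set is {s0, s1, s2, s4, s6, s8, s9, s10, s11, s13, s14}.

{s0, s1, s2, s4, s6, s8, s9, s10, s11, s13, s14}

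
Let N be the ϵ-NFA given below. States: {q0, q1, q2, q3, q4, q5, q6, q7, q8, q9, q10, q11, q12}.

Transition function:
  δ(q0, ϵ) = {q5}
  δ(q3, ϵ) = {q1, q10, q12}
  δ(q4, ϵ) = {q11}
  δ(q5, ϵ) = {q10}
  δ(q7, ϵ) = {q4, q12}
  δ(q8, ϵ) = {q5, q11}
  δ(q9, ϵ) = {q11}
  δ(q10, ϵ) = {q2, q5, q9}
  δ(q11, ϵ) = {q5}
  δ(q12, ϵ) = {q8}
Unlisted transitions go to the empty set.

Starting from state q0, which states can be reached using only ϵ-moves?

{q0, q2, q5, q9, q10, q11}

Start with {q0}.
From q0 via ϵ: add q5.
From q5 via ϵ: add q10.
From q10 via ϵ: add q2, q9.
From q9 via ϵ: add q11.
No new states can be added; the closed set is {q0, q2, q5, q9, q10, q11}.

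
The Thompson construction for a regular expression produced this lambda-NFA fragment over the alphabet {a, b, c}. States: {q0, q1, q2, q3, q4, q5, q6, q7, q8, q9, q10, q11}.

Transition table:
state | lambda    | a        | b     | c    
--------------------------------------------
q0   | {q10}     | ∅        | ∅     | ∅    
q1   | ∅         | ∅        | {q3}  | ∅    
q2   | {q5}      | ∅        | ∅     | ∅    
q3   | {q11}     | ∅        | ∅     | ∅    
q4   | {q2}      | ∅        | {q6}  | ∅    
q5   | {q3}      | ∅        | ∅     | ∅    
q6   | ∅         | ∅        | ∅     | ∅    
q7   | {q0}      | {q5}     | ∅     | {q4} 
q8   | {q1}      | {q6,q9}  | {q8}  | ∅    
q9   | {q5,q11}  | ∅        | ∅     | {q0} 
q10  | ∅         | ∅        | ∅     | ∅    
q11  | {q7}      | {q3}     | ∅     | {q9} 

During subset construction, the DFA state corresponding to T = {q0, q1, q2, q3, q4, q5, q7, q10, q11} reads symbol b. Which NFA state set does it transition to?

q1 on b → {q3}.
q4 on b → {q6}.
No b-transition from q0, q2, q3, q5, q7, q10, q11.
Union after reading b: {q3, q6}.
Now take the lambda-closure:
From q3 via lambda: add q11.
From q11 via lambda: add q7.
From q7 via lambda: add q0.
From q0 via lambda: add q10.
No new states can be added; the closed set is {q0, q3, q6, q7, q10, q11}.

{q0, q3, q6, q7, q10, q11}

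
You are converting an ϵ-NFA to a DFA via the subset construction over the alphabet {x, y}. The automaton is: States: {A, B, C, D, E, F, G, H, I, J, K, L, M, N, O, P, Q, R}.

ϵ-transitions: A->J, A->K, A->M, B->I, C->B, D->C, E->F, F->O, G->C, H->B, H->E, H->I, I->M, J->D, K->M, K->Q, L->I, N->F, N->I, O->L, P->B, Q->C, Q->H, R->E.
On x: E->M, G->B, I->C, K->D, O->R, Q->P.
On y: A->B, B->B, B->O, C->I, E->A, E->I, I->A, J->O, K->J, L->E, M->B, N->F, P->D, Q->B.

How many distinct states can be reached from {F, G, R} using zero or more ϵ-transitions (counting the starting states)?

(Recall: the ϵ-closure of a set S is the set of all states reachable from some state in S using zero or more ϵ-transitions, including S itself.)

10

Start with {F, G, R}.
From F via ϵ: add O.
From G via ϵ: add C.
From R via ϵ: add E.
From C via ϵ: add B.
From O via ϵ: add L.
From B via ϵ: add I.
From I via ϵ: add M.
ϵ-closure = {B, C, E, F, G, I, L, M, O, R}, which has 10 states.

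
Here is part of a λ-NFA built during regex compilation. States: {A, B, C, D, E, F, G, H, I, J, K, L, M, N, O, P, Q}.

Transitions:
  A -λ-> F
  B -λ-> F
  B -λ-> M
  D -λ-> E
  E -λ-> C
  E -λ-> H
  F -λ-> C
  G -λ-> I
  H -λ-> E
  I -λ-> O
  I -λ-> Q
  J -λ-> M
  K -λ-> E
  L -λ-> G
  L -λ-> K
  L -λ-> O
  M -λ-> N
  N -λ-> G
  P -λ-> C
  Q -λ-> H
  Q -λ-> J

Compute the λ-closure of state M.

Start with {M}.
From M via λ: add N.
From N via λ: add G.
From G via λ: add I.
From I via λ: add O, Q.
From Q via λ: add H, J.
From H via λ: add E.
From E via λ: add C.
No new states can be added; the closed set is {C, E, G, H, I, J, M, N, O, Q}.

{C, E, G, H, I, J, M, N, O, Q}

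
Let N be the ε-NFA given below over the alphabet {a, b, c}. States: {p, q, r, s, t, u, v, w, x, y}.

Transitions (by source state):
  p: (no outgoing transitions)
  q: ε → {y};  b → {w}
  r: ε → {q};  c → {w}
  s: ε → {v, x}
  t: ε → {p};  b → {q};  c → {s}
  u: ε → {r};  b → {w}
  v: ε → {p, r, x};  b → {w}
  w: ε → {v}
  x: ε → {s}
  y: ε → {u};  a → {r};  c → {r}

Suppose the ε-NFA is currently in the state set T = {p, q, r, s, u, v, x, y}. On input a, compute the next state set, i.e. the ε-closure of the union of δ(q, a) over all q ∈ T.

{q, r, u, y}

y on a → {r}.
No a-transition from p, q, r, s, u, v, x.
Union after reading a: {r}.
Now take the ε-closure:
From r via ε: add q.
From q via ε: add y.
From y via ε: add u.
No new states can be added; the closed set is {q, r, u, y}.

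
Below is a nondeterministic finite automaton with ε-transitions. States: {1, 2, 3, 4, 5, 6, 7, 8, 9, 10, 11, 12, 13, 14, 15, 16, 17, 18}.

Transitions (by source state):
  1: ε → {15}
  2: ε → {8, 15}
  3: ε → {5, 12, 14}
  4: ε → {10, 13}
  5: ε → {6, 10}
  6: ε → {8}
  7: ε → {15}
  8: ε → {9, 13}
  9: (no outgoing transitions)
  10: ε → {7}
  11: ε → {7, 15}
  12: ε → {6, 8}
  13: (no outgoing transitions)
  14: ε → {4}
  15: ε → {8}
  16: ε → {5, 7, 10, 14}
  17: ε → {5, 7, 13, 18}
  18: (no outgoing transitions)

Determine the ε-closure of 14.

Start with {14}.
From 14 via ε: add 4.
From 4 via ε: add 10, 13.
From 10 via ε: add 7.
From 7 via ε: add 15.
From 15 via ε: add 8.
From 8 via ε: add 9.
No new states can be added; the closed set is {4, 7, 8, 9, 10, 13, 14, 15}.

{4, 7, 8, 9, 10, 13, 14, 15}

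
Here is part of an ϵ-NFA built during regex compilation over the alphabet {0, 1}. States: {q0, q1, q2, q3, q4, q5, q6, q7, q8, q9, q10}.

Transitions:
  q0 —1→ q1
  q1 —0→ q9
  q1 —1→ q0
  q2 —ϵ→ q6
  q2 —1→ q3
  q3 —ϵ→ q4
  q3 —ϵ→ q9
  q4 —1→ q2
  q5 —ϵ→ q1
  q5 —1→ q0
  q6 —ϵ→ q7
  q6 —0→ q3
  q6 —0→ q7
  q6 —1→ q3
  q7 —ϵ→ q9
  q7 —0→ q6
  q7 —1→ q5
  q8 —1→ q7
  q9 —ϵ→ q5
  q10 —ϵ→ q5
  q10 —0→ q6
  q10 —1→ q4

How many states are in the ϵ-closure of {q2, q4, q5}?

7

Start with {q2, q4, q5}.
From q2 via ϵ: add q6.
From q5 via ϵ: add q1.
From q6 via ϵ: add q7.
From q7 via ϵ: add q9.
ϵ-closure = {q1, q2, q4, q5, q6, q7, q9}, which has 7 states.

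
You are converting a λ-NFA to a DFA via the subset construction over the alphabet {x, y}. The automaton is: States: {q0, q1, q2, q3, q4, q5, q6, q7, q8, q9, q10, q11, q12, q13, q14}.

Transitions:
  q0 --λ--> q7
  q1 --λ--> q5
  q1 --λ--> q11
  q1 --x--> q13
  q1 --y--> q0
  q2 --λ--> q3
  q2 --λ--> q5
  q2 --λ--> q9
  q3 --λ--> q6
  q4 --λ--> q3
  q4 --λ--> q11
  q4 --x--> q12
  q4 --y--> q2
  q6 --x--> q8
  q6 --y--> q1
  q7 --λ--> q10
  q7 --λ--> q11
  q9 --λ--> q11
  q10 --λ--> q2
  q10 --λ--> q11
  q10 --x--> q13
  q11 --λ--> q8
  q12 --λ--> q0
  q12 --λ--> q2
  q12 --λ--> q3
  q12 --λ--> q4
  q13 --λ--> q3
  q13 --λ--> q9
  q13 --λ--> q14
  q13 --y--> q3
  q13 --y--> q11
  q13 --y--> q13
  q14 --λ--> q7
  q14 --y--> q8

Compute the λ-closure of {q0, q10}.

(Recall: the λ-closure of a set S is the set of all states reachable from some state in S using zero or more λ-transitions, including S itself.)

{q0, q2, q3, q5, q6, q7, q8, q9, q10, q11}

Start with {q0, q10}.
From q0 via λ: add q7.
From q10 via λ: add q2, q11.
From q2 via λ: add q3, q5, q9.
From q11 via λ: add q8.
From q3 via λ: add q6.
No new states can be added; the closed set is {q0, q2, q3, q5, q6, q7, q8, q9, q10, q11}.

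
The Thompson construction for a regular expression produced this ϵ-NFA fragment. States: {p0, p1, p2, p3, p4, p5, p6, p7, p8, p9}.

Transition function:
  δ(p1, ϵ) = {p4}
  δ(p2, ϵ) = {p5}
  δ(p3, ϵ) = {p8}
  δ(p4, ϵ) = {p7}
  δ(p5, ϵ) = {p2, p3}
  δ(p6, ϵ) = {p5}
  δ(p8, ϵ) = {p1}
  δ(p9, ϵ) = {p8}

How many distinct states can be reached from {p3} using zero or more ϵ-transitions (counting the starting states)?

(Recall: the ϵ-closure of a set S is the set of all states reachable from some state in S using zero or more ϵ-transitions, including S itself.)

Start with {p3}.
From p3 via ϵ: add p8.
From p8 via ϵ: add p1.
From p1 via ϵ: add p4.
From p4 via ϵ: add p7.
ϵ-closure = {p1, p3, p4, p7, p8}, which has 5 states.

5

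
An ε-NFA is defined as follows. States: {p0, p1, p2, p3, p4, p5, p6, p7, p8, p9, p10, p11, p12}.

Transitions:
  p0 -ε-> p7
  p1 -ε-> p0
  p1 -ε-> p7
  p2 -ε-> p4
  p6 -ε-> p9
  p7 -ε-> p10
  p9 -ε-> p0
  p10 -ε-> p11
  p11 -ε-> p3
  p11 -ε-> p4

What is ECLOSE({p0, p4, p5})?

Start with {p0, p4, p5}.
From p0 via ε: add p7.
From p7 via ε: add p10.
From p10 via ε: add p11.
From p11 via ε: add p3.
No new states can be added; the closed set is {p0, p3, p4, p5, p7, p10, p11}.

{p0, p3, p4, p5, p7, p10, p11}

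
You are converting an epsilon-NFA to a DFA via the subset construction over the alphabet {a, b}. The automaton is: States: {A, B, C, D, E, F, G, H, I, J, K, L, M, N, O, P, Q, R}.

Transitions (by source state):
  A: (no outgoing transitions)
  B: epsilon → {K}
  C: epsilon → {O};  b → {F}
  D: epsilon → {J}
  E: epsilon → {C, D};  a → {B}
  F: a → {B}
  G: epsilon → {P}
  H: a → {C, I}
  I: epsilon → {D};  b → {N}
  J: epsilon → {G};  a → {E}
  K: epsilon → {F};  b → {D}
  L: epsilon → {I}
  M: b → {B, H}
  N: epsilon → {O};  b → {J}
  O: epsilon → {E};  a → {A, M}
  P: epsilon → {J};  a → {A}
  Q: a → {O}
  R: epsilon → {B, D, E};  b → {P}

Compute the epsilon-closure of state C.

Start with {C}.
From C via epsilon: add O.
From O via epsilon: add E.
From E via epsilon: add D.
From D via epsilon: add J.
From J via epsilon: add G.
From G via epsilon: add P.
No new states can be added; the closed set is {C, D, E, G, J, O, P}.

{C, D, E, G, J, O, P}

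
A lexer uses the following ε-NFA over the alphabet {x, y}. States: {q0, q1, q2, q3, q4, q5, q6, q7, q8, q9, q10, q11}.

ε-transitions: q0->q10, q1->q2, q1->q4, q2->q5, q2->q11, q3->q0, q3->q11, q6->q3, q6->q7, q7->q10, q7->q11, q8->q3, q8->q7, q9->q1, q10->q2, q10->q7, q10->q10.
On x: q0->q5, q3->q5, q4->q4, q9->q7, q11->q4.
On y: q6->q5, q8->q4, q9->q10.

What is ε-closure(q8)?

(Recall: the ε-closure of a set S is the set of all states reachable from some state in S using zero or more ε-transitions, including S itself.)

{q0, q2, q3, q5, q7, q8, q10, q11}

Start with {q8}.
From q8 via ε: add q3, q7.
From q3 via ε: add q0, q11.
From q7 via ε: add q10.
From q10 via ε: add q2.
From q2 via ε: add q5.
No new states can be added; the closed set is {q0, q2, q3, q5, q7, q8, q10, q11}.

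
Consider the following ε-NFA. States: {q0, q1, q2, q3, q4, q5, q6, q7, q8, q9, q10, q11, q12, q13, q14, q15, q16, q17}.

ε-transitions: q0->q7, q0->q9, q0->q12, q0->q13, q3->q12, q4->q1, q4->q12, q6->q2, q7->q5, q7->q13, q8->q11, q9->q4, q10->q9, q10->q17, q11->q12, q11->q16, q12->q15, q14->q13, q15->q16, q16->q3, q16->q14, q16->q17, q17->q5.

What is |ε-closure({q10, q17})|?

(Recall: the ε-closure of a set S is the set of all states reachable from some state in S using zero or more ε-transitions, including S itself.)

12

Start with {q10, q17}.
From q10 via ε: add q9.
From q17 via ε: add q5.
From q9 via ε: add q4.
From q4 via ε: add q1, q12.
From q12 via ε: add q15.
From q15 via ε: add q16.
From q16 via ε: add q3, q14.
From q14 via ε: add q13.
ε-closure = {q1, q3, q4, q5, q9, q10, q12, q13, q14, q15, q16, q17}, which has 12 states.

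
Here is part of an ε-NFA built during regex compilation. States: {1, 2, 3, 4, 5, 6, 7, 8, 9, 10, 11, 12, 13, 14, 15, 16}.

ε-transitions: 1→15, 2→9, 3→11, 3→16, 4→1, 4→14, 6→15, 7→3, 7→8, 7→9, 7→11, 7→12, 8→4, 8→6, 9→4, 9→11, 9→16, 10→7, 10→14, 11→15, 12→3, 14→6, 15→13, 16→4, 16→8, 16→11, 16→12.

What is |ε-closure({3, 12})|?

11

Start with {3, 12}.
From 3 via ε: add 11, 16.
From 11 via ε: add 15.
From 16 via ε: add 4, 8.
From 4 via ε: add 1, 14.
From 8 via ε: add 6.
From 15 via ε: add 13.
ε-closure = {1, 3, 4, 6, 8, 11, 12, 13, 14, 15, 16}, which has 11 states.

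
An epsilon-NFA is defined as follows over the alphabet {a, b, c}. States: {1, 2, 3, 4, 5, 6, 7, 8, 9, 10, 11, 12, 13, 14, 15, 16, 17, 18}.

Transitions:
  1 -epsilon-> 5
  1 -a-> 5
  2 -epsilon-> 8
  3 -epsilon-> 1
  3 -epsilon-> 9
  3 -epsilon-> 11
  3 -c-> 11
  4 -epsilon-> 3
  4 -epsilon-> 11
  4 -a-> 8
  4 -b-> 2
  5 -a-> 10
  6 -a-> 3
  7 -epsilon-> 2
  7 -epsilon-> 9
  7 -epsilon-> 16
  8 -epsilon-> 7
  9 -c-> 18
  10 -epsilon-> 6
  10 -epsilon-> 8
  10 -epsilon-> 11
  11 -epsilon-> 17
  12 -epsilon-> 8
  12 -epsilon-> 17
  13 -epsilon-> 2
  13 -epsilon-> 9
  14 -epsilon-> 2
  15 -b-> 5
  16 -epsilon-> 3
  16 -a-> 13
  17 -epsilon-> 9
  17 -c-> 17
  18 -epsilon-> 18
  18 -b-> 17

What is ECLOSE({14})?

{1, 2, 3, 5, 7, 8, 9, 11, 14, 16, 17}

Start with {14}.
From 14 via epsilon: add 2.
From 2 via epsilon: add 8.
From 8 via epsilon: add 7.
From 7 via epsilon: add 9, 16.
From 16 via epsilon: add 3.
From 3 via epsilon: add 1, 11.
From 1 via epsilon: add 5.
From 11 via epsilon: add 17.
No new states can be added; the closed set is {1, 2, 3, 5, 7, 8, 9, 11, 14, 16, 17}.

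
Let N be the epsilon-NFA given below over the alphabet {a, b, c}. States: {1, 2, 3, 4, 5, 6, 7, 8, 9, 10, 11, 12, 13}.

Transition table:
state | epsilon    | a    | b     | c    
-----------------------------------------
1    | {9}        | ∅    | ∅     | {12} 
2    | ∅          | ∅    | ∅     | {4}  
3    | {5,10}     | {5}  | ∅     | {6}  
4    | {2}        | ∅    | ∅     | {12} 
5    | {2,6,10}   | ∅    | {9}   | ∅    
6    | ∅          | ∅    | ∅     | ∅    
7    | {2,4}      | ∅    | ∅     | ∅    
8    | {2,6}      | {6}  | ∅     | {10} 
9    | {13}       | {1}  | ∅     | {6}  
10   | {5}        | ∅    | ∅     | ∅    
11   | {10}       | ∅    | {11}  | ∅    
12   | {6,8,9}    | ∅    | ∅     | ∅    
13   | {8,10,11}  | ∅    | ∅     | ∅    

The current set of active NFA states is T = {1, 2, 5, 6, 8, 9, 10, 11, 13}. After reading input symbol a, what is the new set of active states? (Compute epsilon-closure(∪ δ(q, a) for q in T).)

8 on a → {6}.
9 on a → {1}.
No a-transition from 1, 2, 5, 6, 10, 11, 13.
Union after reading a: {1, 6}.
Now take the epsilon-closure:
From 1 via epsilon: add 9.
From 9 via epsilon: add 13.
From 13 via epsilon: add 8, 10, 11.
From 8 via epsilon: add 2.
From 10 via epsilon: add 5.
No new states can be added; the closed set is {1, 2, 5, 6, 8, 9, 10, 11, 13}.

{1, 2, 5, 6, 8, 9, 10, 11, 13}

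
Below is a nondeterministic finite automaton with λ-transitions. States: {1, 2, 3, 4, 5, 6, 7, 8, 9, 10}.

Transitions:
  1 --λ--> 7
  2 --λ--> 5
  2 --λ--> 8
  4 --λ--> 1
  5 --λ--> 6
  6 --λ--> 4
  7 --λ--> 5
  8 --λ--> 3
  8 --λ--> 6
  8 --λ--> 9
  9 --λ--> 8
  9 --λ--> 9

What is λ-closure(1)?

Start with {1}.
From 1 via λ: add 7.
From 7 via λ: add 5.
From 5 via λ: add 6.
From 6 via λ: add 4.
No new states can be added; the closed set is {1, 4, 5, 6, 7}.

{1, 4, 5, 6, 7}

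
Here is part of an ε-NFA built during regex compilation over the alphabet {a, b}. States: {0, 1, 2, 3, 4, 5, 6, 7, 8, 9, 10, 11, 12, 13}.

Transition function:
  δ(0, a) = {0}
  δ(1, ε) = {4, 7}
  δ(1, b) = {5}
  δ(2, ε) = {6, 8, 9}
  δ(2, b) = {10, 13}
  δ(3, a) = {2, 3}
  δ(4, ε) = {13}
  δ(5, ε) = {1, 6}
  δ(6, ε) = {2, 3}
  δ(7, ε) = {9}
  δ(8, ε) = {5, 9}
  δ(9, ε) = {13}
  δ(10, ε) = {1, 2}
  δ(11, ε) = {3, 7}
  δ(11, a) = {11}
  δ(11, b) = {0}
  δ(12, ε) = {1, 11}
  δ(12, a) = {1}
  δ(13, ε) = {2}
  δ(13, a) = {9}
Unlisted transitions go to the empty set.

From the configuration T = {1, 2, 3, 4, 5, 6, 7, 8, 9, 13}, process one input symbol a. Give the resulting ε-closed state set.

3 on a → {2, 3}.
13 on a → {9}.
No a-transition from 1, 2, 4, 5, 6, 7, 8, 9.
Union after reading a: {2, 3, 9}.
Now take the ε-closure:
From 2 via ε: add 6, 8.
From 9 via ε: add 13.
From 8 via ε: add 5.
From 5 via ε: add 1.
From 1 via ε: add 4, 7.
No new states can be added; the closed set is {1, 2, 3, 4, 5, 6, 7, 8, 9, 13}.

{1, 2, 3, 4, 5, 6, 7, 8, 9, 13}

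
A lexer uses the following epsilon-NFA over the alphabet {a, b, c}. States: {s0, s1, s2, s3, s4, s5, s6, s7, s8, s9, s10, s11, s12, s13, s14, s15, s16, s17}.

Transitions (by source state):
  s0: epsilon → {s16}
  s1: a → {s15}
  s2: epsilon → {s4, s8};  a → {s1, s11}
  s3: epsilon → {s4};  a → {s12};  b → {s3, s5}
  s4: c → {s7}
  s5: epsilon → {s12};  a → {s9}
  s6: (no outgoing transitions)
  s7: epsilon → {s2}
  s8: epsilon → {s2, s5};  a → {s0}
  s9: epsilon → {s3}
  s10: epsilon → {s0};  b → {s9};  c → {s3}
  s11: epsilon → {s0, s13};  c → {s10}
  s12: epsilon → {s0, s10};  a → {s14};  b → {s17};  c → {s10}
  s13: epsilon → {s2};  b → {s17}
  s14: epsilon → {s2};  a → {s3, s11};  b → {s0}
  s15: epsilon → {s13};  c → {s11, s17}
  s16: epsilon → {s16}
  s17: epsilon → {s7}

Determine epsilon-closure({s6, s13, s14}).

Start with {s6, s13, s14}.
From s13 via epsilon: add s2.
From s2 via epsilon: add s4, s8.
From s8 via epsilon: add s5.
From s5 via epsilon: add s12.
From s12 via epsilon: add s0, s10.
From s0 via epsilon: add s16.
No new states can be added; the closed set is {s0, s2, s4, s5, s6, s8, s10, s12, s13, s14, s16}.

{s0, s2, s4, s5, s6, s8, s10, s12, s13, s14, s16}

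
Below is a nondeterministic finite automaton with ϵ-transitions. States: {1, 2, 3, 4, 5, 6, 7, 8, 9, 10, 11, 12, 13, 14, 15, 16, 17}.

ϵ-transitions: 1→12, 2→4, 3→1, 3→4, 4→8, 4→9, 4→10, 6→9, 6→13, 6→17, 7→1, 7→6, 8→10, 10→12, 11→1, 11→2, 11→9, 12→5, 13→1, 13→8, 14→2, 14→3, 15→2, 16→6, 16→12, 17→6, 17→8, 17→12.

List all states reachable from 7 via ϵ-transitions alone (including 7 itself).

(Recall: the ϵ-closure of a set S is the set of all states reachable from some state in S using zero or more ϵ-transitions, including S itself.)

Start with {7}.
From 7 via ϵ: add 1, 6.
From 1 via ϵ: add 12.
From 6 via ϵ: add 9, 13, 17.
From 12 via ϵ: add 5.
From 13 via ϵ: add 8.
From 8 via ϵ: add 10.
No new states can be added; the closed set is {1, 5, 6, 7, 8, 9, 10, 12, 13, 17}.

{1, 5, 6, 7, 8, 9, 10, 12, 13, 17}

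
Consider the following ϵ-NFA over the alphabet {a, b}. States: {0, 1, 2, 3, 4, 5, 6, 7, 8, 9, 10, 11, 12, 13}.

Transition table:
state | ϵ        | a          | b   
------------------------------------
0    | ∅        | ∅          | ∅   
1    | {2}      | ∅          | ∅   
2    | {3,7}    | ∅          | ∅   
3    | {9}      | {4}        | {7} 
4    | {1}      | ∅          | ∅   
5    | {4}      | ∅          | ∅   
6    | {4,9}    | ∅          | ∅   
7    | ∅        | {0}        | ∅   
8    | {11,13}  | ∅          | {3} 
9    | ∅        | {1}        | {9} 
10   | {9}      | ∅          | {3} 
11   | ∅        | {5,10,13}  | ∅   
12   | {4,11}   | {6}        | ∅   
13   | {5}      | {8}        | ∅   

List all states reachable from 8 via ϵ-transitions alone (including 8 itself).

{1, 2, 3, 4, 5, 7, 8, 9, 11, 13}

Start with {8}.
From 8 via ϵ: add 11, 13.
From 13 via ϵ: add 5.
From 5 via ϵ: add 4.
From 4 via ϵ: add 1.
From 1 via ϵ: add 2.
From 2 via ϵ: add 3, 7.
From 3 via ϵ: add 9.
No new states can be added; the closed set is {1, 2, 3, 4, 5, 7, 8, 9, 11, 13}.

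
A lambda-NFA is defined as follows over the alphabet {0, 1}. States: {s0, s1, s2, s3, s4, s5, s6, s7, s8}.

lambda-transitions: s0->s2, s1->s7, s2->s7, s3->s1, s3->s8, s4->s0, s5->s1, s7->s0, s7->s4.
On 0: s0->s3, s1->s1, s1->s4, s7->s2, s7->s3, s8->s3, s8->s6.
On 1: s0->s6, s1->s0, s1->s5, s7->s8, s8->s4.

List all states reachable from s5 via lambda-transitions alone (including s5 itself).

{s0, s1, s2, s4, s5, s7}

Start with {s5}.
From s5 via lambda: add s1.
From s1 via lambda: add s7.
From s7 via lambda: add s0, s4.
From s0 via lambda: add s2.
No new states can be added; the closed set is {s0, s1, s2, s4, s5, s7}.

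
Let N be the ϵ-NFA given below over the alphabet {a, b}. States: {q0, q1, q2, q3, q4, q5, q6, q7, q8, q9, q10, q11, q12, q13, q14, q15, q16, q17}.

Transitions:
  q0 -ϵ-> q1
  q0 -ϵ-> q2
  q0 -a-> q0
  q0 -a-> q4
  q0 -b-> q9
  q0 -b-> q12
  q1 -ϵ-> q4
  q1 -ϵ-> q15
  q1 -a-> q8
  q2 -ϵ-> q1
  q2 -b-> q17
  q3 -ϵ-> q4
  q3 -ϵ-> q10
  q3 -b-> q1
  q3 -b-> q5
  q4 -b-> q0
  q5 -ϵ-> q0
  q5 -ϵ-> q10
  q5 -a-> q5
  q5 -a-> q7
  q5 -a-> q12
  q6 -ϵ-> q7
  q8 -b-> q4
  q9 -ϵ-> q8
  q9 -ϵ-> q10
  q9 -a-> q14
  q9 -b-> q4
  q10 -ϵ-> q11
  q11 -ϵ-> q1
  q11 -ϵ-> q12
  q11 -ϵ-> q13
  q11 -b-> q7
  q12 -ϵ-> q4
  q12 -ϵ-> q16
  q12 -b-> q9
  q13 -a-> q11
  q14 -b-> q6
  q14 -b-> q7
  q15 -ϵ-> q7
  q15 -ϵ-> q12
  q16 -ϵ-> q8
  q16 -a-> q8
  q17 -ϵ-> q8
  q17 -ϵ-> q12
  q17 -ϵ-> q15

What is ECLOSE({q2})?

{q1, q2, q4, q7, q8, q12, q15, q16}

Start with {q2}.
From q2 via ϵ: add q1.
From q1 via ϵ: add q4, q15.
From q15 via ϵ: add q7, q12.
From q12 via ϵ: add q16.
From q16 via ϵ: add q8.
No new states can be added; the closed set is {q1, q2, q4, q7, q8, q12, q15, q16}.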